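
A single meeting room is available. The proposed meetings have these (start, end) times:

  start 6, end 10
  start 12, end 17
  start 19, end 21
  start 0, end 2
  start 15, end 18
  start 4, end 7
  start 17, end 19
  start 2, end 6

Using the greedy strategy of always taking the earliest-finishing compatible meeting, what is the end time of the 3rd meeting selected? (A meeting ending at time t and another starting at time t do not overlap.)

10

Sort by end time and greedily take each interval whose start is ≥ the last chosen end.
By end time: (0,2), (2,6), (4,7), (6,10), (12,17), (15,18), (17,19), (19,21).
Pick (0,2); next start ≥ 2 → (2,6); next start ≥ 6 → (6,10); next start ≥ 10 → (12,17); next start ≥ 17 → (17,19); next start ≥ 19 → (19,21).
Selected: (0,2) (2,6) (6,10) (12,17) (17,19) (19,21)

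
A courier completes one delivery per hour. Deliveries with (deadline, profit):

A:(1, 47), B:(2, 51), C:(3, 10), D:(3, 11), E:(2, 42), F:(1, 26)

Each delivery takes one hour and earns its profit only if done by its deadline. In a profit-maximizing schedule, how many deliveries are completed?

3

Take jobs in profit order; each goes to the latest open slot no later than its deadline.
Profit order: B=51 A=47 E=42 F=26 D=11 C=10
Assign: B→slot 2, A→slot 1, E skipped, F skipped, D→slot 3, C skipped.
Slots: [1:A] [2:B] [3:D]
3 of 6 scheduled.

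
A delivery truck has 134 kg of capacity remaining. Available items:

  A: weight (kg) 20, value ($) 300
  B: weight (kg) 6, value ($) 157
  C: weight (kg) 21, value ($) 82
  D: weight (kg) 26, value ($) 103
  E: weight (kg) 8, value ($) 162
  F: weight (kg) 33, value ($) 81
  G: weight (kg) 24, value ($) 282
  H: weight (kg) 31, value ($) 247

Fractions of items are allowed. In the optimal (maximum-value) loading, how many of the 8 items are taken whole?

6

Greedy by value/weight ratio, highest first.
Ratios (sorted): B 26.17, E 20.25, A 15.00, G 11.75, H 7.97, D 3.96, C 3.90, F 2.45
take B (6 @ 157); take E (8 @ 162); take A (20 @ 300); take G (24 @ 282); take H (31 @ 247); take D (26 @ 103); take 19/21 of C → 74.19. Capacity used 134/134.
6 item(s) taken whole; one partial (take 19/21 of C).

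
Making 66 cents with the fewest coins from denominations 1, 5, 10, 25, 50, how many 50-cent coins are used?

66 − 1×50→16 − 1×10→6 − 1×5→1 − 1×1→0
Count of 50: 1

1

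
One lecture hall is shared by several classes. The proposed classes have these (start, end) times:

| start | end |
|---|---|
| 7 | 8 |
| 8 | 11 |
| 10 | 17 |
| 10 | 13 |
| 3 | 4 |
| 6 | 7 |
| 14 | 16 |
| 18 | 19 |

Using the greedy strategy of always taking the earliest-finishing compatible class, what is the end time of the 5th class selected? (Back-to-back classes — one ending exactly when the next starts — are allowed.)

16

Order by finish time; keep every interval that doesn't clash with the previous kept one.
By end time: (3,4), (6,7), (7,8), (8,11), (10,13), (14,16), (10,17), (18,19).
Pick (3,4); next start ≥ 4 → (6,7); next start ≥ 7 → (7,8); next start ≥ 8 → (8,11); next start ≥ 11 → (14,16); next start ≥ 16 → (18,19).
Selected: (3,4) (6,7) (7,8) (8,11) (14,16) (18,19)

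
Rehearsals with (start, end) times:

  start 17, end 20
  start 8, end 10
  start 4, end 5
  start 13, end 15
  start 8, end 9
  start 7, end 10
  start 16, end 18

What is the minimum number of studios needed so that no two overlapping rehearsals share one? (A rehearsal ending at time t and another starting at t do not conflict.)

3

The answer is the maximum number of intervals overlapping at any instant.
starts: [4, 7, 8, 8, 13, 16, 17]
ends:   [5, 9, 10, 10, 15, 18, 20]
s4→1 e5→0 s7→1 s8→2 s8→3  — peak 3.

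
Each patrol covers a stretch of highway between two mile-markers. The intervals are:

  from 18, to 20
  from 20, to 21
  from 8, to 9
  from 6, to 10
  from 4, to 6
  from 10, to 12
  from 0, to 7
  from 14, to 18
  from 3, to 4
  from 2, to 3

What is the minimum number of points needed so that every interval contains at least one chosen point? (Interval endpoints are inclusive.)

By right end: [2,3]  [3,4]  [4,6]  [0,7]  [8,9]  [6,10]  [10,12]  [14,18]  [18,20]  [20,21]
[2,3] uncovered → point at 3; [4,6] uncovered → point at 6; [8,9] uncovered → point at 9; [10,12] uncovered → point at 12; [14,18] uncovered → point at 18; [20,21] uncovered → point at 21.
Points: 3, 6, 9, 12, 18, 21 (6 total).

6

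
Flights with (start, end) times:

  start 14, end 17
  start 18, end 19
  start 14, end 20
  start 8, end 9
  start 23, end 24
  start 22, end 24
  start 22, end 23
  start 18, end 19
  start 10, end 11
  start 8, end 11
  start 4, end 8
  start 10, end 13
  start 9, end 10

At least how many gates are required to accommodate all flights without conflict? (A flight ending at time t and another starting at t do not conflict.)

Count concurrent intervals with a sweep; the peak is the room count.
starts: [4, 8, 8, 9, 10, 10, 14, 14, 18, 18, 22, 22, 23]
ends:   [8, 9, 10, 11, 11, 13, 17, 19, 19, 20, 23, 24, 24]
s4→1 e8→0 s8→1 s8→2 e9→1 s9→2 e10→1 s10→2 s10→3  — peak 3.

3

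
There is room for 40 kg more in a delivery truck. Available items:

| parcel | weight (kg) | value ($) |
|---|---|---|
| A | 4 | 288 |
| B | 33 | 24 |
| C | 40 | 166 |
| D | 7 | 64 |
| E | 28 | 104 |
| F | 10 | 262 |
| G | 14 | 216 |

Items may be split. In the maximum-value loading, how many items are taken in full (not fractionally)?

4

Order: A (288/4=72.00) > F (262/10=26.20) > G (216/14=15.43) > D (64/7=9.14) > C (166/40=4.15) > E (104/28=3.71) > B (24/33=0.73)
Fill: take A (4 @ 288) → take F (10 @ 262) → take G (14 @ 216) → take D (7 @ 64) → take 5/40 of C → 20.75; 40/40 used.
4 item(s) taken whole; one partial (take 5/40 of C).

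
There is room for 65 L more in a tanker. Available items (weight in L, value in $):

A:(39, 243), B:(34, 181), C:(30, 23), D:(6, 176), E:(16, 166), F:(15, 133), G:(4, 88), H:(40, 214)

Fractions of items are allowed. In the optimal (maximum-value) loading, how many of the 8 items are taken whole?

4

Sort by value per unit weight and fill in that order.
Ratios (sorted): D 29.33, G 22.00, E 10.38, F 8.87, A 6.23, H 5.35, B 5.32, C 0.77
take D (6 @ 176); take G (4 @ 88); take E (16 @ 166); take F (15 @ 133); take 24/39 of A → 149.54. Capacity used 65/65.
4 item(s) taken whole; one partial (take 24/39 of A).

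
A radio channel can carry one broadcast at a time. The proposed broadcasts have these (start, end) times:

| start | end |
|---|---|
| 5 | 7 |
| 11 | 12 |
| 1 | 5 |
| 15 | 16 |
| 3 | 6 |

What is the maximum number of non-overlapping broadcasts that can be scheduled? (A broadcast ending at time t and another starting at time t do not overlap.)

4

By end time: (1,5), (3,6), (5,7), (11,12), (15,16).
Pick (1,5); next start ≥ 5 → (5,7); next start ≥ 7 → (11,12); next start ≥ 12 → (15,16).
Selected 4 broadcasts.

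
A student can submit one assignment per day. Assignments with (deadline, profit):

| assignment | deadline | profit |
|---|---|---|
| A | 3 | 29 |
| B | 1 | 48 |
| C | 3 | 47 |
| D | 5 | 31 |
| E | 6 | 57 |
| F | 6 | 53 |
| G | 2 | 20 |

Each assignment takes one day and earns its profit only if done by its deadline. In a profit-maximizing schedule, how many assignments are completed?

6

Sort by profit descending; place each in the latest free slot ≤ its deadline.
By profit: E(d6,57), F(d6,53), B(d1,48), C(d3,47), D(d5,31), A(d3,29), G(d2,20)
E→slot 6; F→slot 5; B→slot 1; C→slot 3; D→slot 4; A→slot 2; G skipped.
6 of 7 scheduled.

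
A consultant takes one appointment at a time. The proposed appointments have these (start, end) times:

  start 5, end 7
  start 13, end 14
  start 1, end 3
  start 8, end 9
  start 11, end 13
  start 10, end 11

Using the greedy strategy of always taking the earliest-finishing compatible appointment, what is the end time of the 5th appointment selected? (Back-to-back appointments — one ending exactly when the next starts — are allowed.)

By end time: (1,3), (5,7), (8,9), (10,11), (11,13), (13,14).
Pick (1,3); next start ≥ 3 → (5,7); next start ≥ 7 → (8,9); next start ≥ 9 → (10,11); next start ≥ 11 → (11,13); next start ≥ 13 → (13,14).
Selected: (1,3) (5,7) (8,9) (10,11) (11,13) (13,14)

13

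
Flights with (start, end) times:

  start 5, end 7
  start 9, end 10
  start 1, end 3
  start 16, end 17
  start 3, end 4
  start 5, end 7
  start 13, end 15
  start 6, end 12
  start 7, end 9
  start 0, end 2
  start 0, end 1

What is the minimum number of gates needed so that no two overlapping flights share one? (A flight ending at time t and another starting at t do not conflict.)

The answer is the maximum number of intervals overlapping at any instant.
starts: [0, 0, 1, 3, 5, 5, 6, 7, 9, 13, 16]
ends:   [1, 2, 3, 4, 7, 7, 9, 10, 12, 15, 17]
s0→1 s0→2 e1→1 s1→2 e2→1 e3→0 s3→1 e4→0 s5→1 s5→2 s6→3  — peak 3.

3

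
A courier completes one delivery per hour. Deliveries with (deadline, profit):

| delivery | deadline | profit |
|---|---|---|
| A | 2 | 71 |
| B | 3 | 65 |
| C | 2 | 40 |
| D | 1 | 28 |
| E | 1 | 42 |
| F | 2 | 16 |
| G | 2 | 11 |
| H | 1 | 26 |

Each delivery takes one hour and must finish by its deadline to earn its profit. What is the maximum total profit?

By profit: A(d2,71), B(d3,65), E(d1,42), C(d2,40), D(d1,28), H(d1,26), F(d2,16), G(d2,11)
A→slot 2; B→slot 3; E→slot 1; C skipped; D skipped; H skipped; F skipped; G skipped.
Profit = 42 + 71 + 65 = 178

178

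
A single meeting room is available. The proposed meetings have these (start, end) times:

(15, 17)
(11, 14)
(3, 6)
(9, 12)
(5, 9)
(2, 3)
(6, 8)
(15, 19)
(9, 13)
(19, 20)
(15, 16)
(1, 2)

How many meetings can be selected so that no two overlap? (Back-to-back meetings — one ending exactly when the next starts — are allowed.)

7

Sorted by end: (1,2)  (2,3)  (3,6)  (6,8)  (5,9)  (9,12)  (9,13)  (11,14)  (15,16)  (15,17)  (15,19)  (19,20)
take (1,2); take (2,3); take (3,6); take (6,8); skip (5,9); take (9,12); take (15,16); take (19,20).
Selected 7 meetings.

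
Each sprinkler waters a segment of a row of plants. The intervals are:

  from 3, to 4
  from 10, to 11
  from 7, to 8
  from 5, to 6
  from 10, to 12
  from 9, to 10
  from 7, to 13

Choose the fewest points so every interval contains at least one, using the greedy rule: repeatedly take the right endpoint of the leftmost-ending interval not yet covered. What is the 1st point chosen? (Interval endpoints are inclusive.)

4

Process intervals by earliest right end; each time one isn't hit yet, stab at its right endpoint.
By right end: [3,4]  [5,6]  [7,8]  [9,10]  [10,11]  [10,12]  [7,13]
[3,4] uncovered → point at 4; [5,6] uncovered → point at 6; [7,8] uncovered → point at 8; [9,10] uncovered → point at 10.
Points: 4, 6, 8, 10 (4 total).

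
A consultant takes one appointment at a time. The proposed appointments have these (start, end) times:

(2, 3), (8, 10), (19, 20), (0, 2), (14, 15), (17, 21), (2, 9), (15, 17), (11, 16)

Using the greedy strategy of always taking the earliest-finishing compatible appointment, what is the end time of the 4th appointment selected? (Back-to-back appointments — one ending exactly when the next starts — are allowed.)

Greedy by earliest finish: after sorting by end time, pick each interval compatible with the last pick.
Sorted by end: (0,2)  (2,3)  (2,9)  (8,10)  (14,15)  (11,16)  (15,17)  (19,20)  (17,21)
take (0,2); take (2,3); take (8,10); take (14,15); take (15,17); take (19,20).
Selected: (0,2) (2,3) (8,10) (14,15) (15,17) (19,20)

15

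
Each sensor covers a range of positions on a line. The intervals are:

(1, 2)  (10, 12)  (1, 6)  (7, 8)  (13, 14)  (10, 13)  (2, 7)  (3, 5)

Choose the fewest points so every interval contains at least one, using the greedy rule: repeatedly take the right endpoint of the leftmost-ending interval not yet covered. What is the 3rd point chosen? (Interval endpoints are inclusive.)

8

Process intervals by earliest right end; each time one isn't hit yet, stab at its right endpoint.
Sorted: [1,2] [3,5] [1,6] [2,7] [7,8] [10,12] [10,13] [13,14]
{[1,2]} hit by 2; {[3,5],[1,6],[2,7]} hit by 5; {[7,8]} hit by 8; {[10,12],[10,13]} hit by 12; {[13,14]} hit by 14.
Points: 2, 5, 8, 12, 14 (5 total).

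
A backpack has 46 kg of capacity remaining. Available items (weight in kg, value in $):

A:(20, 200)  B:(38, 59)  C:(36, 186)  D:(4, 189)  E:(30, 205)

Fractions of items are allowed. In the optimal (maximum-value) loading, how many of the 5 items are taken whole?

2

Order: D (189/4=47.25) > A (200/20=10.00) > E (205/30=6.83) > C (186/36=5.17) > B (59/38=1.55)
Fill: take D (4 @ 189) → take A (20 @ 200) → take 22/30 of E → 150.33; 46/46 used.
2 item(s) taken whole; one partial (take 22/30 of E).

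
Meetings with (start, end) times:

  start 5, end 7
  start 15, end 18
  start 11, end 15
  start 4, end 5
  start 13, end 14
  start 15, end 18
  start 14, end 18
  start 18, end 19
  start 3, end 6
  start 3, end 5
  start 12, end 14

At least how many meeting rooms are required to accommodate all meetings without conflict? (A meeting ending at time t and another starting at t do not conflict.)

Count concurrent intervals with a sweep; the peak is the room count.
starts: [3, 3, 4, 5, 11, 12, 13, 14, 15, 15, 18]
ends:   [5, 5, 6, 7, 14, 14, 15, 18, 18, 18, 19]
s3→1 s3→2 s4→3  — peak 3.

3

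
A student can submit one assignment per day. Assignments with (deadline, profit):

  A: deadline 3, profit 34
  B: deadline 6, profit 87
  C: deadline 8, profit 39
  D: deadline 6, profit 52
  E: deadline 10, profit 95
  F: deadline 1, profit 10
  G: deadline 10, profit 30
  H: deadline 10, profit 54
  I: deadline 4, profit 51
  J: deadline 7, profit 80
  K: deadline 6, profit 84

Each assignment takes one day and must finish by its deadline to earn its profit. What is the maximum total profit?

606

Take jobs in profit order; each goes to the latest open slot no later than its deadline.
Profit order: E=95 B=87 K=84 J=80 H=54 D=52 I=51 C=39 A=34 G=30 F=10
Assign: E→slot 10, B→slot 6, K→slot 5, J→slot 7, H→slot 9, D→slot 4, I→slot 3, C→slot 8, A→slot 2, G→slot 1, F skipped.
Slots: [1:G] [2:A] [3:I] [4:D] [5:K] [6:B] [7:J] [8:C] [9:H] [10:E]
Profit = 30 + 34 + 51 + 52 + 84 + 87 + 80 + 39 + 54 + 95 = 606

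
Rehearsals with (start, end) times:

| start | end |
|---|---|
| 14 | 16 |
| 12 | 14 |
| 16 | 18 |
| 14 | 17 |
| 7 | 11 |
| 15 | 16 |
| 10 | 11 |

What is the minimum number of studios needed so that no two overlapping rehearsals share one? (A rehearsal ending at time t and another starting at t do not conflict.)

3

Count concurrent intervals with a sweep; the peak is the room count.
starts: [7, 10, 12, 14, 14, 15, 16]
ends:   [11, 11, 14, 16, 16, 17, 18]
s7→1 s10→2 e11→1 e11→0 s12→1 e14→0 s14→1 s14→2 s15→3  — peak 3.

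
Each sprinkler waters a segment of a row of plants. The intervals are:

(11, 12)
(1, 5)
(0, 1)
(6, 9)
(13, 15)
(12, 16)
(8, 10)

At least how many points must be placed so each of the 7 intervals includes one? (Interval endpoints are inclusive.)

4

By right end: [0,1]  [1,5]  [6,9]  [8,10]  [11,12]  [13,15]  [12,16]
[0,1] uncovered → point at 1; [6,9] uncovered → point at 9; [11,12] uncovered → point at 12; [13,15] uncovered → point at 15.
Points: 1, 9, 12, 15 (4 total).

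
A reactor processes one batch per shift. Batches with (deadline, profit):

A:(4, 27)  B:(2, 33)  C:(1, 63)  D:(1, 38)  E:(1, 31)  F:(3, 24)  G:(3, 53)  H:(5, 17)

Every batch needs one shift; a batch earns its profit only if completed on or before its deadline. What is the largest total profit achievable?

By profit: C(d1,63), G(d3,53), D(d1,38), B(d2,33), E(d1,31), A(d4,27), F(d3,24), H(d5,17)
C→slot 1; G→slot 3; D skipped; B→slot 2; E skipped; A→slot 4; F skipped; H→slot 5.
Profit = 63 + 33 + 53 + 27 + 17 = 193

193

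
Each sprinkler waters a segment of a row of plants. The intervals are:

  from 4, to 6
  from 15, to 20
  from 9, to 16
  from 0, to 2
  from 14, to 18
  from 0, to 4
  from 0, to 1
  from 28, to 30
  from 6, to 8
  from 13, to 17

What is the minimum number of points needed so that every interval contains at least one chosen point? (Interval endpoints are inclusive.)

By right end: [0,1]  [0,2]  [0,4]  [4,6]  [6,8]  [9,16]  [13,17]  [14,18]  [15,20]  [28,30]
[0,1] uncovered → point at 1; [4,6] uncovered → point at 6; [9,16] uncovered → point at 16; [28,30] uncovered → point at 30.
Points: 1, 6, 16, 30 (4 total).

4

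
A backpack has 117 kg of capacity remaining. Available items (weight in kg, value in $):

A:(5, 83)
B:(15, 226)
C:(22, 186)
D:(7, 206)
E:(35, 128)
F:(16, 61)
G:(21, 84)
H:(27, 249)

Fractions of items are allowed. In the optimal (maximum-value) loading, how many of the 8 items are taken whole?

Sort by value per unit weight and fill in that order.
Ratios (sorted): D 29.43, A 16.60, B 15.07, H 9.22, C 8.45, G 4.00, F 3.81, E 3.66
take D (7 @ 206); take A (5 @ 83); take B (15 @ 226); take H (27 @ 249); take C (22 @ 186); take G (21 @ 84); take F (16 @ 61); take 4/35 of E → 14.63. Capacity used 117/117.
7 item(s) taken whole; one partial (take 4/35 of E).

7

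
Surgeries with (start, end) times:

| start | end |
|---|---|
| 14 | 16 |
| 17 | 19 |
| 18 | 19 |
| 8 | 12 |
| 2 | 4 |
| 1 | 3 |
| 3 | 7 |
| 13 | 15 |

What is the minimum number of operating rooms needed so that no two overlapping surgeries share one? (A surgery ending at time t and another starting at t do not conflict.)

Events (time:±→running): 1:+→1 2:+→2 … peak 2.

2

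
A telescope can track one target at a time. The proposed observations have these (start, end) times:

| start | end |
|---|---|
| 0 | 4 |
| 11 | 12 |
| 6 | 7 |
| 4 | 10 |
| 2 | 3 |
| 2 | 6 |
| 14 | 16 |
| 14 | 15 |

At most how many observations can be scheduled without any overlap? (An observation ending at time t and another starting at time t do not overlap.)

Order by finish time; keep every interval that doesn't clash with the previous kept one.
Sorted by end: (2,3)  (0,4)  (2,6)  (6,7)  (4,10)  (11,12)  (14,15)  (14,16)
take (2,3); take (6,7); take (11,12); take (14,15).
Selected 4 observations.

4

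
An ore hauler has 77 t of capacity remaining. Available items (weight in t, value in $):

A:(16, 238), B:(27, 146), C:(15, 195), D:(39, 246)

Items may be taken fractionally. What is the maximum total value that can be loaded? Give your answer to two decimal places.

716.85

Sort by value per unit weight and fill in that order.
Ratios (sorted): A 14.88, C 13.00, D 6.31, B 5.41
take A (16 @ 238); take C (15 @ 195); take D (39 @ 246); take 7/27 of B → 37.85. Capacity used 77/77.
Total value = 716.85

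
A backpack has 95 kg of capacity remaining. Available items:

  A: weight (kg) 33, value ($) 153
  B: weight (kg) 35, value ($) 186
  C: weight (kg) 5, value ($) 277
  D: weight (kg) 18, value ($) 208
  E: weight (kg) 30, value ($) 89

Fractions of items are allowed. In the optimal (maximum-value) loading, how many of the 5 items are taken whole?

4

Sort by value per unit weight and fill in that order.
Order: C (277/5=55.40) > D (208/18=11.56) > B (186/35=5.31) > A (153/33=4.64) > E (89/30=2.97)
Fill: take C (5 @ 277) → take D (18 @ 208) → take B (35 @ 186) → take A (33 @ 153) → take 4/30 of E → 11.87; 95/95 used.
4 item(s) taken whole; one partial (take 4/30 of E).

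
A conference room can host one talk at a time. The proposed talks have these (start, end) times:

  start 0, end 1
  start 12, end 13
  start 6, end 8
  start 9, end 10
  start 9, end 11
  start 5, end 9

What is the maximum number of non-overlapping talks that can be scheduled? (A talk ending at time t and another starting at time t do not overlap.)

Sorted by end: (0,1)  (6,8)  (5,9)  (9,10)  (9,11)  (12,13)
take (0,1); take (6,8); take (9,10); take (12,13).
Selected 4 talks.

4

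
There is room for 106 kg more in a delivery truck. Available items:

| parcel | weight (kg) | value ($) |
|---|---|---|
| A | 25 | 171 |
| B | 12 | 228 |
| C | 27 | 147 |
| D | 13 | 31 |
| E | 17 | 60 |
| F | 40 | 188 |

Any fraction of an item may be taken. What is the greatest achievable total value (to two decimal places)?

Ratios (sorted): B 19.00, A 6.84, C 5.44, F 4.70, E 3.53, D 2.38
take B (12 @ 228); take A (25 @ 171); take C (27 @ 147); take F (40 @ 188); take 2/17 of E → 7.06. Capacity used 106/106.
Total value = 741.06

741.06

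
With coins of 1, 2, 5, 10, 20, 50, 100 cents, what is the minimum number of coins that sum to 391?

Use the largest denomination that fits, subtract, and repeat.
391 = 3×100 + 1×50 + 2×20 + 1×1
Total coins = 3 + 1 + 2 + 1 = 7

7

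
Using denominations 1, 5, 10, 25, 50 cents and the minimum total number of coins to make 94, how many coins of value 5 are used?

Use the largest denomination that fits, subtract, and repeat.
94 − 1×50→44 − 1×25→19 − 1×10→9 − 1×5→4 − 4×1→0
Count of 5: 1

1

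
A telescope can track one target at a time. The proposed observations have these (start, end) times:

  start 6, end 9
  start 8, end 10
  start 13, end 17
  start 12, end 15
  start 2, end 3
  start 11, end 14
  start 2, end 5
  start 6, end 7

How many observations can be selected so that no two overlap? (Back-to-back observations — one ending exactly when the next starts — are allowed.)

4

Order by finish time; keep every interval that doesn't clash with the previous kept one.
Sorted by end: (2,3)  (2,5)  (6,7)  (6,9)  (8,10)  (11,14)  (12,15)  (13,17)
take (2,3); skip (2,5); take (6,7); take (8,10); take (11,14).
Selected 4 observations.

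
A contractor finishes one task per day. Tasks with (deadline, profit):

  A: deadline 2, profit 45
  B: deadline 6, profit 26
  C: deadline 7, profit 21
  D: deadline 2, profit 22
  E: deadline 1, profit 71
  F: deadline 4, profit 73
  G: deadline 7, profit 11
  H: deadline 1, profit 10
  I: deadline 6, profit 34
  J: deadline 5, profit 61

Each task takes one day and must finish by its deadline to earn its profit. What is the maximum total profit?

Take jobs in profit order; each goes to the latest open slot no later than its deadline.
By profit: F(d4,73), E(d1,71), J(d5,61), A(d2,45), I(d6,34), B(d6,26), D(d2,22), C(d7,21), G(d7,11), H(d1,10)
F→slot 4; E→slot 1; J→slot 5; A→slot 2; I→slot 6; B→slot 3; D skipped; C→slot 7; G skipped; H skipped.
Profit = 71 + 45 + 26 + 73 + 61 + 34 + 21 = 331

331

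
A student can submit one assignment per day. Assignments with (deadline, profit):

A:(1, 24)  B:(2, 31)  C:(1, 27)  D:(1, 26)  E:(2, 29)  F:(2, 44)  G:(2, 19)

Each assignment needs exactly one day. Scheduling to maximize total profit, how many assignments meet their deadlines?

2

Sort by profit descending; place each in the latest free slot ≤ its deadline.
By profit: F(d2,44), B(d2,31), E(d2,29), C(d1,27), D(d1,26), A(d1,24), G(d2,19)
F→slot 2; B→slot 1; E skipped; C skipped; D skipped; A skipped; G skipped.
2 of 7 scheduled.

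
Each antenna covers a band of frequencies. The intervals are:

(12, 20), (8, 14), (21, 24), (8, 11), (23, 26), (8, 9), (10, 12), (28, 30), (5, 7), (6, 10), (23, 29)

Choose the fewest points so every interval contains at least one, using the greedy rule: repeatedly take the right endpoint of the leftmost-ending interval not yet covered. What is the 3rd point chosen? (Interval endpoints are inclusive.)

By right end: [5,7]  [8,9]  [6,10]  [8,11]  [10,12]  [8,14]  [12,20]  [21,24]  [23,26]  [23,29]  [28,30]
[5,7] uncovered → point at 7; [8,9] uncovered → point at 9; [10,12] uncovered → point at 12; [21,24] uncovered → point at 24; [28,30] uncovered → point at 30.
Points: 7, 9, 12, 24, 30 (5 total).

12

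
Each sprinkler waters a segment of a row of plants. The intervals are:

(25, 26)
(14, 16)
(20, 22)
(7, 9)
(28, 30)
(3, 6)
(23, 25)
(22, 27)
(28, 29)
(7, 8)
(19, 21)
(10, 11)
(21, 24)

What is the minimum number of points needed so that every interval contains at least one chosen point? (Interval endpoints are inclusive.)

Sort by right endpoint; whenever an interval is uncovered, place a point at its right end.
Sorted: [3,6] [7,8] [7,9] [10,11] [14,16] [19,21] [20,22] [21,24] [23,25] [25,26] [22,27] [28,29] [28,30]
{[3,6]} hit by 6; {[7,8],[7,9]} hit by 8; {[10,11]} hit by 11; {[14,16]} hit by 16; {[19,21],[20,22],[21,24]} hit by 21; {[23,25],[25,26],[22,27]} hit by 25; {[28,29],[28,30]} hit by 29.
Points: 6, 8, 11, 16, 21, 25, 29 (7 total).

7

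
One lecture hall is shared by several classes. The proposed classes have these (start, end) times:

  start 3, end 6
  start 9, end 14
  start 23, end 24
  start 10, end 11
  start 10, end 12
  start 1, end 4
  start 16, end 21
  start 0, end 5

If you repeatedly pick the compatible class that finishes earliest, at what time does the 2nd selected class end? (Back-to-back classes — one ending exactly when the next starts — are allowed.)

11

Sorted by end: (1,4)  (0,5)  (3,6)  (10,11)  (10,12)  (9,14)  (16,21)  (23,24)
take (1,4); take (10,11); take (16,21); take (23,24).
Selected: (1,4) (10,11) (16,21) (23,24)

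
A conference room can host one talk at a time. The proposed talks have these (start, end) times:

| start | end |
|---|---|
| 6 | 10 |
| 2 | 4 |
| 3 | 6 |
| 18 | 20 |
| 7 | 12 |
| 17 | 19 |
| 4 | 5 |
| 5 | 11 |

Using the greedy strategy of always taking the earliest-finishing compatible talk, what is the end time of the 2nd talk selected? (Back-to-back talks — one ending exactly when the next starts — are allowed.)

Order by finish time; keep every interval that doesn't clash with the previous kept one.
Sorted by end: (2,4)  (4,5)  (3,6)  (6,10)  (5,11)  (7,12)  (17,19)  (18,20)
take (2,4); take (4,5); skip (3,6); take (6,10); skip (7,12); take (17,19).
Selected: (2,4) (4,5) (6,10) (17,19)

5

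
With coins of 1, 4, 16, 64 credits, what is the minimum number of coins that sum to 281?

8

Use the largest denomination that fits, subtract, and repeat.
281 = 4×64 + 1×16 + 2×4 + 1×1
Total coins = 4 + 1 + 2 + 1 = 8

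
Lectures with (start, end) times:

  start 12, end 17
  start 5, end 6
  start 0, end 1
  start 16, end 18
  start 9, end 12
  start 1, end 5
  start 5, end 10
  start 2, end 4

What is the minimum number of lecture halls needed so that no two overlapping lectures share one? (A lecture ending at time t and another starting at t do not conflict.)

2

Events (time:±→running): 0:+→1 1:-→0 1:+→1 2:+→2 … peak 2.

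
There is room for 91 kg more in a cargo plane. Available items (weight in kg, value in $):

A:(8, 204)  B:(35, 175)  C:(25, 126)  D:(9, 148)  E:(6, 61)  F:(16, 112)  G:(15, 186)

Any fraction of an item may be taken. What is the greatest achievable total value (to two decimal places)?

Greedy by value/weight ratio, highest first.
Order: A (204/8=25.50) > D (148/9=16.44) > G (186/15=12.40) > E (61/6=10.17) > F (112/16=7.00) > C (126/25=5.04) > B (175/35=5.00)
Fill: take A (8 @ 204) → take D (9 @ 148) → take G (15 @ 186) → take E (6 @ 61) → take F (16 @ 112) → take C (25 @ 126) → take 12/35 of B → 60.00; 91/91 used.
Total value = 897.00

897.00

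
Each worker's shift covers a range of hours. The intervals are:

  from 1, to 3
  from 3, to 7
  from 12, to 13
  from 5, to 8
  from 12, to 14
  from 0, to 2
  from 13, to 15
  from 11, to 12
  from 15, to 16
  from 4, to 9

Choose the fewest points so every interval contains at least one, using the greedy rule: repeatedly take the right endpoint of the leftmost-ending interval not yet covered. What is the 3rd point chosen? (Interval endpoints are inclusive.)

Sort by right endpoint; whenever an interval is uncovered, place a point at its right end.
By right end: [0,2]  [1,3]  [3,7]  [5,8]  [4,9]  [11,12]  [12,13]  [12,14]  [13,15]  [15,16]
[0,2] uncovered → point at 2; [3,7] uncovered → point at 7; [11,12] uncovered → point at 12; [13,15] uncovered → point at 15.
Points: 2, 7, 12, 15 (4 total).

12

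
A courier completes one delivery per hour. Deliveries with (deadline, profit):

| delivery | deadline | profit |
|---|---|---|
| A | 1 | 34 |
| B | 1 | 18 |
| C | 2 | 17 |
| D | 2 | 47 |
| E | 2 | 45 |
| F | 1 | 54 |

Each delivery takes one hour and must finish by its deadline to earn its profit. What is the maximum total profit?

101

Sort by profit descending; place each in the latest free slot ≤ its deadline.
By profit: F(d1,54), D(d2,47), E(d2,45), A(d1,34), B(d1,18), C(d2,17)
F→slot 1; D→slot 2; E skipped; A skipped; B skipped; C skipped.
Profit = 54 + 47 = 101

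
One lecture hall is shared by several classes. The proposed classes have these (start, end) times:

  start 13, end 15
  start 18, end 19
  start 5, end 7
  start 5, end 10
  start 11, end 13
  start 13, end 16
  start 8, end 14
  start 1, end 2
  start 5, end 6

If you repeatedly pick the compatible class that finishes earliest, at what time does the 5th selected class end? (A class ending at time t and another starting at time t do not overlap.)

Order by finish time; keep every interval that doesn't clash with the previous kept one.
By end time: (1,2), (5,6), (5,7), (5,10), (11,13), (8,14), (13,15), (13,16), (18,19).
Pick (1,2); next start ≥ 2 → (5,6); next start ≥ 6 → (11,13); next start ≥ 13 → (13,15); next start ≥ 15 → (18,19).
Selected: (1,2) (5,6) (11,13) (13,15) (18,19)

19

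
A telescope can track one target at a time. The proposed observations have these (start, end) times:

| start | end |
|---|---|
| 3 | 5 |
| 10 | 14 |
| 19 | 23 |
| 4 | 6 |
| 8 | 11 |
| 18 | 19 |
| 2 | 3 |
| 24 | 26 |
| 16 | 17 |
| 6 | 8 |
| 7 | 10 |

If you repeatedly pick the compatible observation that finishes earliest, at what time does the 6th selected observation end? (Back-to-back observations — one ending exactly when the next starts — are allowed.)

19

Sorted by end: (2,3)  (3,5)  (4,6)  (6,8)  (7,10)  (8,11)  (10,14)  (16,17)  (18,19)  (19,23)  (24,26)
take (2,3); take (3,5); take (6,8); take (8,11); skip (10,14); take (16,17); take (18,19); take (19,23); take (24,26).
Selected: (2,3) (3,5) (6,8) (8,11) (16,17) (18,19) (19,23) (24,26)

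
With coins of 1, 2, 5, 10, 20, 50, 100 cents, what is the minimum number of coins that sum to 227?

227 = 2×100 + 1×20 + 1×5 + 1×2
Total coins = 2 + 1 + 1 + 1 = 5

5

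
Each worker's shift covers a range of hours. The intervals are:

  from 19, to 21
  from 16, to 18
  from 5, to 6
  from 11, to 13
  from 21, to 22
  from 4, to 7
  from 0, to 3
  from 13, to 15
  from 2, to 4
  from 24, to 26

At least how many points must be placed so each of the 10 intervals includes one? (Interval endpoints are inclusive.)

6

By right end: [0,3]  [2,4]  [5,6]  [4,7]  [11,13]  [13,15]  [16,18]  [19,21]  [21,22]  [24,26]
[0,3] uncovered → point at 3; [5,6] uncovered → point at 6; [11,13] uncovered → point at 13; [16,18] uncovered → point at 18; [19,21] uncovered → point at 21; [24,26] uncovered → point at 26.
Points: 3, 6, 13, 18, 21, 26 (6 total).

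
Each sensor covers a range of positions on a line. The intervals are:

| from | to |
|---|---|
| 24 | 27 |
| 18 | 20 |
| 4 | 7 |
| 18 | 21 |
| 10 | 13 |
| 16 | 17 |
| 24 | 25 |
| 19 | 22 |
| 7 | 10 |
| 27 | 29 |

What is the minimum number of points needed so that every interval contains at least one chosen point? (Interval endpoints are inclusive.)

Process intervals by earliest right end; each time one isn't hit yet, stab at its right endpoint.
By right end: [4,7]  [7,10]  [10,13]  [16,17]  [18,20]  [18,21]  [19,22]  [24,25]  [24,27]  [27,29]
[4,7] uncovered → point at 7; [10,13] uncovered → point at 13; [16,17] uncovered → point at 17; [18,20] uncovered → point at 20; [24,25] uncovered → point at 25; [27,29] uncovered → point at 29.
Points: 7, 13, 17, 20, 25, 29 (6 total).

6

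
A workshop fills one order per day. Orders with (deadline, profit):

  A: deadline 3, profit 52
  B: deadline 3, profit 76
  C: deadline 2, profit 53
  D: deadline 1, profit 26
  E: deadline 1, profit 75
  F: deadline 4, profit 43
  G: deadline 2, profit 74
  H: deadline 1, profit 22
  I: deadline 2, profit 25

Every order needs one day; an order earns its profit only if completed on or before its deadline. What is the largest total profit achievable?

Sort by profit descending; place each in the latest free slot ≤ its deadline.
Profit order: B=76 E=75 G=74 C=53 A=52 F=43 D=26 I=25 H=22
Assign: B→slot 3, E→slot 1, G→slot 2, C skipped, A skipped, F→slot 4, D skipped, I skipped, H skipped.
Slots: [1:E] [2:G] [3:B] [4:F]
Profit = 75 + 74 + 76 + 43 = 268

268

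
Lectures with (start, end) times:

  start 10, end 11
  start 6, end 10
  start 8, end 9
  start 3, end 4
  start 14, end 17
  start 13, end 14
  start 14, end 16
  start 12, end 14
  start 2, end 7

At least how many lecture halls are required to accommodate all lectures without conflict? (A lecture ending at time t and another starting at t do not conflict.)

2

Count concurrent intervals with a sweep; the peak is the room count.
Events (time:±→running): 2:+→1 3:+→2 … peak 2.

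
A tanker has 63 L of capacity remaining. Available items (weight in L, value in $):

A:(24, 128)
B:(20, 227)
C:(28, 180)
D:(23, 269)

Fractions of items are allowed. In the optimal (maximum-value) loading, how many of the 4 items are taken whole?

Greedy by value/weight ratio, highest first.
Order: D (269/23=11.70) > B (227/20=11.35) > C (180/28=6.43) > A (128/24=5.33)
Fill: take D (23 @ 269) → take B (20 @ 227) → take 20/28 of C → 128.57; 63/63 used.
2 item(s) taken whole; one partial (take 20/28 of C).

2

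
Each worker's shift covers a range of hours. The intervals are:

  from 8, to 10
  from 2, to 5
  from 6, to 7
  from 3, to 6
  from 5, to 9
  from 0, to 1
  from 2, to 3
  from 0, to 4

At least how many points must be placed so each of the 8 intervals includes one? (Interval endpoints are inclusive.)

Process intervals by earliest right end; each time one isn't hit yet, stab at its right endpoint.
Sorted: [0,1] [2,3] [0,4] [2,5] [3,6] [6,7] [5,9] [8,10]
{[0,1]} hit by 1; {[2,3],[0,4],[2,5],[3,6]} hit by 3; {[6,7],[5,9]} hit by 7; {[8,10]} hit by 10.
Points: 1, 3, 7, 10 (4 total).

4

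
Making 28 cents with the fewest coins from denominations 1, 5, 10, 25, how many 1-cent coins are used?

28 = 1×25 + 3×1
Count of 1: 3

3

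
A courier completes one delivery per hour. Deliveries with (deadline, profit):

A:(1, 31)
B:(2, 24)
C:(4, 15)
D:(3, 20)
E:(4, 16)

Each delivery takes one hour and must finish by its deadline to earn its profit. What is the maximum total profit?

91

By profit: A(d1,31), B(d2,24), D(d3,20), E(d4,16), C(d4,15)
A→slot 1; B→slot 2; D→slot 3; E→slot 4; C skipped.
Profit = 31 + 24 + 20 + 16 = 91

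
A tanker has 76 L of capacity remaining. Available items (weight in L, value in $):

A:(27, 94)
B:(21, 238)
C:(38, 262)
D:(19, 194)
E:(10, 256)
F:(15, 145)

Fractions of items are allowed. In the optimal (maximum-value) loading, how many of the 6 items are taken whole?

Order: E (256/10=25.60) > B (238/21=11.33) > D (194/19=10.21) > F (145/15=9.67) > C (262/38=6.89) > A (94/27=3.48)
Fill: take E (10 @ 256) → take B (21 @ 238) → take D (19 @ 194) → take F (15 @ 145) → take 11/38 of C → 75.84; 76/76 used.
4 item(s) taken whole; one partial (take 11/38 of C).

4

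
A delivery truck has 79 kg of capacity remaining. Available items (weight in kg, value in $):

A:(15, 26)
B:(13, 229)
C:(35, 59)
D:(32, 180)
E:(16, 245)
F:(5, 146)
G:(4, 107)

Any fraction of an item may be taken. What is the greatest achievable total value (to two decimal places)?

Ratios (sorted): F 29.20, G 26.75, B 17.62, E 15.31, D 5.62, A 1.73, C 1.69
take F (5 @ 146); take G (4 @ 107); take B (13 @ 229); take E (16 @ 245); take D (32 @ 180); take 9/15 of A → 15.60. Capacity used 79/79.
Total value = 922.60

922.60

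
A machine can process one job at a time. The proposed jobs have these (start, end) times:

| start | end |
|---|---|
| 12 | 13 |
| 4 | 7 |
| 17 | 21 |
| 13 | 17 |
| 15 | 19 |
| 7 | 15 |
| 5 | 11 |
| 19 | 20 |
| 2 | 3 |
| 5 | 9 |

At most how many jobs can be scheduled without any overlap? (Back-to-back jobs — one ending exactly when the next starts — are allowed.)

5

Sort by end time and greedily take each interval whose start is ≥ the last chosen end.
Sorted by end: (2,3)  (4,7)  (5,9)  (5,11)  (12,13)  (7,15)  (13,17)  (15,19)  (19,20)  (17,21)
take (2,3); take (4,7); take (12,13); take (13,17); take (19,20).
Selected 5 jobs.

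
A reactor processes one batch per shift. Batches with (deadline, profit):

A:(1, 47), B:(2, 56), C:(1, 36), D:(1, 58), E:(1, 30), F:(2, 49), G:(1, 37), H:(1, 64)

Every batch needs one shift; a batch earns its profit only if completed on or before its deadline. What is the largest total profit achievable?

120

Sort by profit descending; place each in the latest free slot ≤ its deadline.
By profit: H(d1,64), D(d1,58), B(d2,56), F(d2,49), A(d1,47), G(d1,37), C(d1,36), E(d1,30)
H→slot 1; D skipped; B→slot 2; F skipped; A skipped; G skipped; C skipped; E skipped.
Profit = 64 + 56 = 120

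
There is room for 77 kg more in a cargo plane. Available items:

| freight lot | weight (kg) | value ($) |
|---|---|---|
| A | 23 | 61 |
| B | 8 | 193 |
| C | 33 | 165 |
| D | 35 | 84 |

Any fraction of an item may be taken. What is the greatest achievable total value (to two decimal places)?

450.20

Ratios (sorted): B 24.12, C 5.00, A 2.65, D 2.40
take B (8 @ 193); take C (33 @ 165); take A (23 @ 61); take 13/35 of D → 31.20. Capacity used 77/77.
Total value = 450.20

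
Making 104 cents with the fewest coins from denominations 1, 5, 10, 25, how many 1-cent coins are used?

104 = 4×25 + 4×1
Count of 1: 4

4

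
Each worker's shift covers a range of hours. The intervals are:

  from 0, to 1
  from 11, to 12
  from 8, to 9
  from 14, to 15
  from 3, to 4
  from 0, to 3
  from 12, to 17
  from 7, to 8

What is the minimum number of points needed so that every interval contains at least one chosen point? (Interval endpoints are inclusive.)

Sort by right endpoint; whenever an interval is uncovered, place a point at its right end.
Sorted: [0,1] [0,3] [3,4] [7,8] [8,9] [11,12] [14,15] [12,17]
{[0,1],[0,3]} hit by 1; {[3,4]} hit by 4; {[7,8],[8,9]} hit by 8; {[11,12]} hit by 12; {[14,15],[12,17]} hit by 15.
Points: 1, 4, 8, 12, 15 (5 total).

5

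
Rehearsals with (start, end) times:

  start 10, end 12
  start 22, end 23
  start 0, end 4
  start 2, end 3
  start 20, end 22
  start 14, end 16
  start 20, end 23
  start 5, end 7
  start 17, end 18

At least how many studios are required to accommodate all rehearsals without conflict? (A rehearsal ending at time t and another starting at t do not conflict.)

2

Events (time:±→running): 0:+→1 2:+→2 … peak 2.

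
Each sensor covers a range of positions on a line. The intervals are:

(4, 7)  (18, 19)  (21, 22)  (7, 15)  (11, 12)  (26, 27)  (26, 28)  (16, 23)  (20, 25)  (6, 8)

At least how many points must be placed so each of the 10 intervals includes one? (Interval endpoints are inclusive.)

5

Sorted: [4,7] [6,8] [11,12] [7,15] [18,19] [21,22] [16,23] [20,25] [26,27] [26,28]
{[4,7],[6,8]} hit by 7; {[11,12],[7,15]} hit by 12; {[18,19]} hit by 19; {[21,22],[16,23],[20,25]} hit by 22; {[26,27],[26,28]} hit by 27.
Points: 7, 12, 19, 22, 27 (5 total).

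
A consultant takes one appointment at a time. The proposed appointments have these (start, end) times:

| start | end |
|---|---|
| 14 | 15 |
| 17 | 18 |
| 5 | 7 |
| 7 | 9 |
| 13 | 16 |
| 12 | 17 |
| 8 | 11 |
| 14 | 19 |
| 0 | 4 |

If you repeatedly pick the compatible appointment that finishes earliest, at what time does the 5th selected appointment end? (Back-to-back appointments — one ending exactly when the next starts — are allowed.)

Sort by end time and greedily take each interval whose start is ≥ the last chosen end.
By end time: (0,4), (5,7), (7,9), (8,11), (14,15), (13,16), (12,17), (17,18), (14,19).
Pick (0,4); next start ≥ 4 → (5,7); next start ≥ 7 → (7,9); next start ≥ 9 → (14,15); next start ≥ 15 → (17,18).
Selected: (0,4) (5,7) (7,9) (14,15) (17,18)

18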